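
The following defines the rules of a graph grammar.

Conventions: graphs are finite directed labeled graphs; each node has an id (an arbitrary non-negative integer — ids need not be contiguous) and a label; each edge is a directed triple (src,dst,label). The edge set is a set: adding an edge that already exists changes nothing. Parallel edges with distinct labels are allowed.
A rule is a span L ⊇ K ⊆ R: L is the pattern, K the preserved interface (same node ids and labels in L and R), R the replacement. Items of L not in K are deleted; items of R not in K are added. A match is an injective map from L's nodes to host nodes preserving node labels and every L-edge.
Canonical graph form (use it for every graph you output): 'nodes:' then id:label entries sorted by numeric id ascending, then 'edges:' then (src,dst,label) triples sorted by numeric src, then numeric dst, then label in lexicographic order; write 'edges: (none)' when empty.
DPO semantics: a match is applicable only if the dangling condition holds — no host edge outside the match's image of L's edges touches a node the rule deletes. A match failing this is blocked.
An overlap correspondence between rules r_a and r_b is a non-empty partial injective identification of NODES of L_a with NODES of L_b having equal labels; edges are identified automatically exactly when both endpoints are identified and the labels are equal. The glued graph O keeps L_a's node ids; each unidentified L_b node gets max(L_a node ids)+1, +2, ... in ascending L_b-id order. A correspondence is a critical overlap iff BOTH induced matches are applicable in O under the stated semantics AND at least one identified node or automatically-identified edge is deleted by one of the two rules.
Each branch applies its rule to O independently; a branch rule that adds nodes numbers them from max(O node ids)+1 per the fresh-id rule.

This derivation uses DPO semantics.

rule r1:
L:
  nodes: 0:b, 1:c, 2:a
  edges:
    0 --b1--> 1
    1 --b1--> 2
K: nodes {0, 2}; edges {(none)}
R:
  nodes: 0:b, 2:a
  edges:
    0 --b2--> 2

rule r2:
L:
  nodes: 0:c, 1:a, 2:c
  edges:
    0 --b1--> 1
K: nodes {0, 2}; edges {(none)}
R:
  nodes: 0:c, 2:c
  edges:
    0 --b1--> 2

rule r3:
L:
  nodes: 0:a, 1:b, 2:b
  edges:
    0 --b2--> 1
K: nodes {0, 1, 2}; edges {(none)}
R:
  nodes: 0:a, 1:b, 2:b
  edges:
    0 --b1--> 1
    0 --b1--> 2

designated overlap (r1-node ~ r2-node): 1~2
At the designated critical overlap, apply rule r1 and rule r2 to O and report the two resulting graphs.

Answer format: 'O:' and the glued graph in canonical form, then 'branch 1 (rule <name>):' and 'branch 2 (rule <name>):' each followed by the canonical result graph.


O:
nodes: 0:b, 1:c, 2:a, 3:c, 4:a
edges: (0,1,b1); (1,2,b1); (3,4,b1)
branch 1 (rule r1):
nodes: 0:b, 2:a, 3:c, 4:a
edges: (0,2,b2); (3,4,b1)
branch 2 (rule r2):
nodes: 0:b, 1:c, 2:a, 3:c
edges: (0,1,b1); (1,2,b1); (3,1,b1)


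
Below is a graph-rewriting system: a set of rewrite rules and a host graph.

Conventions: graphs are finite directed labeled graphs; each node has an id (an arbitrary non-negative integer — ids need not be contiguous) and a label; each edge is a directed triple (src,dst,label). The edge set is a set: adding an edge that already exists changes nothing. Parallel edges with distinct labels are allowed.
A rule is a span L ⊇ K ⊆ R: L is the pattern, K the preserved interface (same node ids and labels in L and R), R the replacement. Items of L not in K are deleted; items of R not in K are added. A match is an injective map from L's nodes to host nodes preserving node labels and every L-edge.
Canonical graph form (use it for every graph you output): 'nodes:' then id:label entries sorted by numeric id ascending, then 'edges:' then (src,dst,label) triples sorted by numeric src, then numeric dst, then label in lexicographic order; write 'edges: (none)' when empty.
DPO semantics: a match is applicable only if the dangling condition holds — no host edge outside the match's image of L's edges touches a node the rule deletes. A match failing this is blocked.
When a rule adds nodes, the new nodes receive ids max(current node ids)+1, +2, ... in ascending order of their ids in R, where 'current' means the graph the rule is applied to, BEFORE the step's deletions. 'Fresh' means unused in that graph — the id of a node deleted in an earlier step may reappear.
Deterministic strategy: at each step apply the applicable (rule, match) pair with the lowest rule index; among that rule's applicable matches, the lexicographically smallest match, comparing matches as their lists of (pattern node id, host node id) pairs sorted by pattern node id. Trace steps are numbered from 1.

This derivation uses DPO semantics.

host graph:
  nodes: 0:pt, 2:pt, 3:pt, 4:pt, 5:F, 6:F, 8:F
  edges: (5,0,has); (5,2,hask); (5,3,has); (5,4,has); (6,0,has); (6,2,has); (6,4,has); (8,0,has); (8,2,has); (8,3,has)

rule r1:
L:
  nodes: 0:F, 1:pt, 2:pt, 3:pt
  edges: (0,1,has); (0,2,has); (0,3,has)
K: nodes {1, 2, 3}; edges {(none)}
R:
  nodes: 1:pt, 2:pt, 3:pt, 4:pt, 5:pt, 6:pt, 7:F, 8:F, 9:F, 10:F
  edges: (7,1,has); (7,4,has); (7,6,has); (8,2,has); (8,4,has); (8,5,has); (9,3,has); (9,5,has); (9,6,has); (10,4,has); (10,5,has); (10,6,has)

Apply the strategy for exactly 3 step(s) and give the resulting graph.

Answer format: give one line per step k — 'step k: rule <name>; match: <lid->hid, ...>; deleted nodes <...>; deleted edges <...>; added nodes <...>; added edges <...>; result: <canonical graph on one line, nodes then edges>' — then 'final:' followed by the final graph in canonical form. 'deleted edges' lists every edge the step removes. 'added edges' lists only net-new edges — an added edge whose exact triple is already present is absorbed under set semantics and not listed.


step 1: rule r1; match: 0->6, 1->0, 2->2, 3->4; deleted nodes 6; deleted edges (6,0,has); (6,2,has); (6,4,has); added nodes 9, 10, 11, 12, 13, 14, 15; added edges (12,0,has); (12,9,has); (12,11,has); (13,2,has); (13,9,has); (13,10,has); (14,4,has); (14,10,has); (14,11,has); (15,9,has); (15,10,has); (15,11,has); result: nodes: 0:pt, 2:pt, 3:pt, 4:pt, 5:F, 8:F, 9:pt, 10:pt, 11:pt, 12:F, 13:F, 14:F, 15:F edges: (5,0,has); (5,2,hask); (5,3,has); (5,4,has); (8,0,has); (8,2,has); (8,3,has); (12,0,has); (12,9,has); (12,11,has); (13,2,has); (13,9,has); (13,10,has); (14,4,has); (14,10,has); (14,11,has); (15,9,has); (15,10,has); (15,11,has)
step 2: rule r1; match: 0->8, 1->0, 2->2, 3->3; deleted nodes 8; deleted edges (8,0,has); (8,2,has); (8,3,has); added nodes 16, 17, 18, 19, 20, 21, 22; added edges (19,0,has); (19,16,has); (19,18,has); (20,2,has); (20,16,has); (20,17,has); (21,3,has); (21,17,has); (21,18,has); (22,16,has); (22,17,has); (22,18,has); result: nodes: 0:pt, 2:pt, 3:pt, 4:pt, 5:F, 9:pt, 10:pt, 11:pt, 12:F, 13:F, 14:F, 15:F, 16:pt, 17:pt, 18:pt, 19:F, 20:F, 21:F, 22:F edges: (5,0,has); (5,2,hask); (5,3,has); (5,4,has); (12,0,has); (12,9,has); (12,11,has); (13,2,has); (13,9,has); (13,10,has); (14,4,has); (14,10,has); (14,11,has); (15,9,has); (15,10,has); (15,11,has); (19,0,has); (19,16,has); (19,18,has); (20,2,has); (20,16,has); (20,17,has); (21,3,has); (21,17,has); (21,18,has); (22,16,has); (22,17,has); (22,18,has)
step 3: rule r1; match: 0->12, 1->0, 2->9, 3->11; deleted nodes 12; deleted edges (12,0,has); (12,9,has); (12,11,has); added nodes 23, 24, 25, 26, 27, 28, 29; added edges (26,0,has); (26,23,has); (26,25,has); (27,9,has); (27,23,has); (27,24,has); (28,11,has); (28,24,has); (28,25,has); (29,23,has); (29,24,has); (29,25,has); result: nodes: 0:pt, 2:pt, 3:pt, 4:pt, 5:F, 9:pt, 10:pt, 11:pt, 13:F, 14:F, 15:F, 16:pt, 17:pt, 18:pt, 19:F, 20:F, 21:F, 22:F, 23:pt, 24:pt, 25:pt, 26:F, 27:F, 28:F, 29:F edges: (5,0,has); (5,2,hask); (5,3,has); (5,4,has); (13,2,has); (13,9,has); (13,10,has); (14,4,has); (14,10,has); (14,11,has); (15,9,has); (15,10,has); (15,11,has); (19,0,has); (19,16,has); (19,18,has); (20,2,has); (20,16,has); (20,17,has); (21,3,has); (21,17,has); (21,18,has); (22,16,has); (22,17,has); (22,18,has); (26,0,has); (26,23,has); (26,25,has); (27,9,has); (27,23,has); (27,24,has); (28,11,has); (28,24,has); (28,25,has); (29,23,has); (29,24,has); (29,25,has)
final:
nodes: 0:pt, 2:pt, 3:pt, 4:pt, 5:F, 9:pt, 10:pt, 11:pt, 13:F, 14:F, 15:F, 16:pt, 17:pt, 18:pt, 19:F, 20:F, 21:F, 22:F, 23:pt, 24:pt, 25:pt, 26:F, 27:F, 28:F, 29:F
edges: (5,0,has); (5,2,hask); (5,3,has); (5,4,has); (13,2,has); (13,9,has); (13,10,has); (14,4,has); (14,10,has); (14,11,has); (15,9,has); (15,10,has); (15,11,has); (19,0,has); (19,16,has); (19,18,has); (20,2,has); (20,16,has); (20,17,has); (21,3,has); (21,17,has); (21,18,has); (22,16,has); (22,17,has); (22,18,has); (26,0,has); (26,23,has); (26,25,has); (27,9,has); (27,23,has); (27,24,has); (28,11,has); (28,24,has); (28,25,has); (29,23,has); (29,24,has); (29,25,has)


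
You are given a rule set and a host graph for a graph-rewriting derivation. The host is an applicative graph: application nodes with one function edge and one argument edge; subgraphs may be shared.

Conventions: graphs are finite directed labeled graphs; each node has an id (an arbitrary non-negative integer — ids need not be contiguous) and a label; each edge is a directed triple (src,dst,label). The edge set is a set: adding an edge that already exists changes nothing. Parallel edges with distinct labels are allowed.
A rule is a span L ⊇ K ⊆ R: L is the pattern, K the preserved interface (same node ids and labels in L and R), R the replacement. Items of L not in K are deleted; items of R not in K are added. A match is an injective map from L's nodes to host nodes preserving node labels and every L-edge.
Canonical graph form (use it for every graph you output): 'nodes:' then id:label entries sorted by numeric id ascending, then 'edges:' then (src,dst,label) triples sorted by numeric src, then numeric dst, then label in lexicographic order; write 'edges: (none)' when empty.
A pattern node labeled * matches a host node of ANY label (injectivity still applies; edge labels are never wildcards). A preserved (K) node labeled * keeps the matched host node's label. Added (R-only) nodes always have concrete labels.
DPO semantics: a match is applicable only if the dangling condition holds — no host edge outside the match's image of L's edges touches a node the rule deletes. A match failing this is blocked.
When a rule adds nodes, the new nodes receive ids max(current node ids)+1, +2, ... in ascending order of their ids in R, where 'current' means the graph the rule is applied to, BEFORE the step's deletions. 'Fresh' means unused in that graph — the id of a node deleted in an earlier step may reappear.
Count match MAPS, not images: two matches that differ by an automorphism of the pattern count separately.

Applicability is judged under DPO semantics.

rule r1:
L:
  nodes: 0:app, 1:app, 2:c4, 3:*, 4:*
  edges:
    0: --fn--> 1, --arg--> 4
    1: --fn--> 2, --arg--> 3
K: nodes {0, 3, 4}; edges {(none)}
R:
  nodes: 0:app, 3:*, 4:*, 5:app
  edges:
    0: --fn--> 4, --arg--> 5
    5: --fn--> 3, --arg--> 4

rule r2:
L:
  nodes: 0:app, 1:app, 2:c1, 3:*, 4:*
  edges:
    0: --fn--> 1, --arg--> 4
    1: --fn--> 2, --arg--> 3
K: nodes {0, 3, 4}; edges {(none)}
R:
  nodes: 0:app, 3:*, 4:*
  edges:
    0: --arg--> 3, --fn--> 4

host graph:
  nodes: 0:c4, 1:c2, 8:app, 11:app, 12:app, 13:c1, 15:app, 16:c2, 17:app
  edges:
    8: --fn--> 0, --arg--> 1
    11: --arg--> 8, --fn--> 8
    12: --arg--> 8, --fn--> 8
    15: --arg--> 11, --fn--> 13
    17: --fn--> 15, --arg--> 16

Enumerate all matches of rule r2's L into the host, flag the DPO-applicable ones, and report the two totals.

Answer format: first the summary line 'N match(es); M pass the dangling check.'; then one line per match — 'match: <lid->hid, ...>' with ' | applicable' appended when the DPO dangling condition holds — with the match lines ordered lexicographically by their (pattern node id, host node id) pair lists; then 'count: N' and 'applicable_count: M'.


1 match(es); 1 pass the dangling check.
match: 0->17, 1->15, 2->13, 3->11, 4->16 | applicable
count: 1
applicable_count: 1


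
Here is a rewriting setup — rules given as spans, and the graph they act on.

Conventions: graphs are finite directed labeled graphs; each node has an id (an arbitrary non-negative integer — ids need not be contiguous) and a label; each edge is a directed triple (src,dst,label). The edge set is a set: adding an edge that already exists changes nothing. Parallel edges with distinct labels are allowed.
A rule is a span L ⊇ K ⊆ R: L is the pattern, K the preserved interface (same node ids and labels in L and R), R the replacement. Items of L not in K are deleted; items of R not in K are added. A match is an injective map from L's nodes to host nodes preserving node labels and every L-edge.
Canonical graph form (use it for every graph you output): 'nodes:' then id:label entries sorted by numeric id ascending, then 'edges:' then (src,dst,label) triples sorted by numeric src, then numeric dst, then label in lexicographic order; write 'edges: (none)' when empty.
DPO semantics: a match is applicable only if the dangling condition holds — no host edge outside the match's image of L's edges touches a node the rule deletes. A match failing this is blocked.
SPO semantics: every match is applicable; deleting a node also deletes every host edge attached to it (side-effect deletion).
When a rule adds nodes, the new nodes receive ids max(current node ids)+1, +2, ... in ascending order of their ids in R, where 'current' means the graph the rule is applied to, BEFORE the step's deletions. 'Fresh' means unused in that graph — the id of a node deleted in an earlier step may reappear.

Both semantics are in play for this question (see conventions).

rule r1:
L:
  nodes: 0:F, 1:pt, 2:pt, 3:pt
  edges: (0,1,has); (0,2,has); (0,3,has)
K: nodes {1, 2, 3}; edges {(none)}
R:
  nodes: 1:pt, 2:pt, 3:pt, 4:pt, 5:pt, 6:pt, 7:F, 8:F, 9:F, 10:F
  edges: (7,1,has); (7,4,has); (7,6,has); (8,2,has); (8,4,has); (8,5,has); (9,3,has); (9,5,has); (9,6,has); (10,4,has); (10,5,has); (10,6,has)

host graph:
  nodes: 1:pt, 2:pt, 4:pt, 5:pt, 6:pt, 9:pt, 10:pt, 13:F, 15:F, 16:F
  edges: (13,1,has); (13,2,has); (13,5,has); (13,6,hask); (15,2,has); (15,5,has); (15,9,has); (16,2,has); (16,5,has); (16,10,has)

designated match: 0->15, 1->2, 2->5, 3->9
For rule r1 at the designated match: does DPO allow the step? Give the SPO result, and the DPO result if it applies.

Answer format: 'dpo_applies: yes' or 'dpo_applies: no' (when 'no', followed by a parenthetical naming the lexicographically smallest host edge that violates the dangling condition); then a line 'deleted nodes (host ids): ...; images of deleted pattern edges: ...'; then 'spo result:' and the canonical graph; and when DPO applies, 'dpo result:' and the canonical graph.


dpo_applies: yes
deleted nodes (host ids): 15; images of deleted pattern edges: (15,2,has); (15,5,has); (15,9,has)
spo result:
nodes: 1:pt, 2:pt, 4:pt, 5:pt, 6:pt, 9:pt, 10:pt, 13:F, 16:F, 17:pt, 18:pt, 19:pt, 20:F, 21:F, 22:F, 23:F
edges: (13,1,has); (13,2,has); (13,5,has); (13,6,hask); (16,2,has); (16,5,has); (16,10,has); (20,2,has); (20,17,has); (20,19,has); (21,5,has); (21,17,has); (21,18,has); (22,9,has); (22,18,has); (22,19,has); (23,17,has); (23,18,has); (23,19,has)
dpo result:
nodes: 1:pt, 2:pt, 4:pt, 5:pt, 6:pt, 9:pt, 10:pt, 13:F, 16:F, 17:pt, 18:pt, 19:pt, 20:F, 21:F, 22:F, 23:F
edges: (13,1,has); (13,2,has); (13,5,has); (13,6,hask); (16,2,has); (16,5,has); (16,10,has); (20,2,has); (20,17,has); (20,19,has); (21,5,has); (21,17,has); (21,18,has); (22,9,has); (22,18,has); (22,19,has); (23,17,has); (23,18,has); (23,19,has)


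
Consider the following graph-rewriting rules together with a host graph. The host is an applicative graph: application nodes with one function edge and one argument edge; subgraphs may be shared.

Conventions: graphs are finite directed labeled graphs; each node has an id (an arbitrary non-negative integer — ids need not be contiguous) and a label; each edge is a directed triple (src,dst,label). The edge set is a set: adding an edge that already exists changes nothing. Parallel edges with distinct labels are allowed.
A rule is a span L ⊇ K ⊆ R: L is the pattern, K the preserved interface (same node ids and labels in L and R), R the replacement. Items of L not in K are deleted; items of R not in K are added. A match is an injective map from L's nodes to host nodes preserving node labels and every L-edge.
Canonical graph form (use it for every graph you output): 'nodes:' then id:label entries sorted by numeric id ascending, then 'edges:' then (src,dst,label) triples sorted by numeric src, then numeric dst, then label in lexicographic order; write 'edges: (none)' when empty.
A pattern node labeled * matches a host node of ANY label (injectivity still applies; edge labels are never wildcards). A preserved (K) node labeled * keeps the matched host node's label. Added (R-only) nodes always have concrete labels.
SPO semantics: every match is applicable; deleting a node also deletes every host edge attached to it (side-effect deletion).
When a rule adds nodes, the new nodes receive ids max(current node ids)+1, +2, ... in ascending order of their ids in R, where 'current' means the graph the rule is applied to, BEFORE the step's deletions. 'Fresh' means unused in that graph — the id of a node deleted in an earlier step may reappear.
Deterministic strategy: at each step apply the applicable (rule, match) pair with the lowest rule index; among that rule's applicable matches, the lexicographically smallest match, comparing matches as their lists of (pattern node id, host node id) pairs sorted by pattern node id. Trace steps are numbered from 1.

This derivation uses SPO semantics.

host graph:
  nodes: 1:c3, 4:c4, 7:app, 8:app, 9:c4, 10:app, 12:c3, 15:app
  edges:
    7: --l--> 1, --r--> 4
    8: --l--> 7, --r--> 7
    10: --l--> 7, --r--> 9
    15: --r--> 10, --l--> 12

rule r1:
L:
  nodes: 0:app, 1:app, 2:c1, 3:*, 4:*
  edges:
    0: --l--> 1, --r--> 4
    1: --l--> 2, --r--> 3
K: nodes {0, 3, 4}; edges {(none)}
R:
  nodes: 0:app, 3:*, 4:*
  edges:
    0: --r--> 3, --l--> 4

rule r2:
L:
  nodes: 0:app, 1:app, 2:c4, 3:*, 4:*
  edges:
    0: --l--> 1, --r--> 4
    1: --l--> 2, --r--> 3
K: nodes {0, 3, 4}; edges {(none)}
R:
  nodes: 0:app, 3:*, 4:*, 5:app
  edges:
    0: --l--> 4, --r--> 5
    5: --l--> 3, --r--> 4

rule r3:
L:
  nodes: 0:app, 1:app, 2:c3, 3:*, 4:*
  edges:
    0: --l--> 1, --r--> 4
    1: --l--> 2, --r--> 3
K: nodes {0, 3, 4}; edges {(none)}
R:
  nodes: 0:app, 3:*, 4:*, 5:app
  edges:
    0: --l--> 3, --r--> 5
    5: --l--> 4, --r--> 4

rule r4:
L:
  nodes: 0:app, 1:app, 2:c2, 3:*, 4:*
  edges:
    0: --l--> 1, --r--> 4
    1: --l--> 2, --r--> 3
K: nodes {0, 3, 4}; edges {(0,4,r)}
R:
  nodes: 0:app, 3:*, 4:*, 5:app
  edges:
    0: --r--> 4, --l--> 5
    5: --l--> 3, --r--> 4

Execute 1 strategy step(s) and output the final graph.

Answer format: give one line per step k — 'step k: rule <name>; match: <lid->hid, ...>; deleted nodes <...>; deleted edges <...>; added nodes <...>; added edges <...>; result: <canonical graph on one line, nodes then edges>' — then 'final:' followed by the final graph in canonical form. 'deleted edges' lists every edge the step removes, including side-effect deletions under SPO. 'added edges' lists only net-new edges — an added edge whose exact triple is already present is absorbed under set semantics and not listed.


step 1: rule r3; match: 0->10, 1->7, 2->1, 3->4, 4->9; deleted nodes 1, 7; deleted edges (7,1,l); (7,4,r); (8,7,l); (8,7,r); (10,7,l); (10,9,r); added nodes 16; added edges (10,4,l); (10,16,r); (16,9,l); (16,9,r); result: nodes: 4:c4, 8:app, 9:c4, 10:app, 12:c3, 15:app, 16:app edges: (10,4,l); (10,16,r); (15,10,r); (15,12,l); (16,9,l); (16,9,r)
final:
nodes: 4:c4, 8:app, 9:c4, 10:app, 12:c3, 15:app, 16:app
edges: (10,4,l); (10,16,r); (15,10,r); (15,12,l); (16,9,l); (16,9,r)


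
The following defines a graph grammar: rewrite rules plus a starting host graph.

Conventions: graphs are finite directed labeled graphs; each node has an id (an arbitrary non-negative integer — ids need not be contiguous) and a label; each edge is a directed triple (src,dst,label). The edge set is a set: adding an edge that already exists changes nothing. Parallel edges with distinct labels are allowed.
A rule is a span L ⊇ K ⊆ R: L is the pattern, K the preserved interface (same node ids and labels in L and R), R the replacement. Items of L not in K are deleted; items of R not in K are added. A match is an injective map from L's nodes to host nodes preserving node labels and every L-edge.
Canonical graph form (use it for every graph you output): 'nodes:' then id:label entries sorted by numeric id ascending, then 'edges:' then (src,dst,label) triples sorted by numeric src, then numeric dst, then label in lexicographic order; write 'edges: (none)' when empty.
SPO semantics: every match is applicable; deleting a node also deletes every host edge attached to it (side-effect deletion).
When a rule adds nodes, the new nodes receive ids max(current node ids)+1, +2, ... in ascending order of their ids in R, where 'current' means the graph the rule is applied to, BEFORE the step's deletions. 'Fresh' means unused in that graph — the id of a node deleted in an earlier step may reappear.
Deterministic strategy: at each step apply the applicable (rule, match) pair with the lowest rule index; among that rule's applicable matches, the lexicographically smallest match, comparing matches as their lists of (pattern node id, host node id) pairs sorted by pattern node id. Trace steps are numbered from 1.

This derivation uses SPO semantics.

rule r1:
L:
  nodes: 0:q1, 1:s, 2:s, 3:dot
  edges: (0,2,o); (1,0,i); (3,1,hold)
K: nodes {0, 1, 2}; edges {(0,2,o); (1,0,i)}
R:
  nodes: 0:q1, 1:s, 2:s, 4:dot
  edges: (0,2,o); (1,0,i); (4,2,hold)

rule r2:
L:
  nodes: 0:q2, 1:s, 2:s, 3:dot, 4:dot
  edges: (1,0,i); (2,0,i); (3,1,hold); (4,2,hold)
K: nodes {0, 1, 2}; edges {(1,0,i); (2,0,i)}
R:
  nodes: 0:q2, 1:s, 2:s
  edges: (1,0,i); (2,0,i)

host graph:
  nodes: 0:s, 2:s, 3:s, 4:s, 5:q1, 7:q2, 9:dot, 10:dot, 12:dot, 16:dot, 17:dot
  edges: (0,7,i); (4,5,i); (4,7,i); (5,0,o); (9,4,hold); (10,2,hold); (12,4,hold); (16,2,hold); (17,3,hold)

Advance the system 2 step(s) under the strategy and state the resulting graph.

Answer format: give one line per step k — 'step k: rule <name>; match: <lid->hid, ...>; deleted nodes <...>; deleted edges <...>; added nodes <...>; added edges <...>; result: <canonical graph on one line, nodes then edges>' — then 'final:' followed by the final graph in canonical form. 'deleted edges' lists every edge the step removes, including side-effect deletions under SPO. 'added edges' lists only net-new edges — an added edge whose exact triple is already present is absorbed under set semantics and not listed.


step 1: rule r1; match: 0->5, 1->4, 2->0, 3->9; deleted nodes 9; deleted edges (9,4,hold); added nodes 18; added edges (18,0,hold); result: nodes: 0:s, 2:s, 3:s, 4:s, 5:q1, 7:q2, 10:dot, 12:dot, 16:dot, 17:dot, 18:dot edges: (0,7,i); (4,5,i); (4,7,i); (5,0,o); (10,2,hold); (12,4,hold); (16,2,hold); (17,3,hold); (18,0,hold)
step 2: rule r1; match: 0->5, 1->4, 2->0, 3->12; deleted nodes 12; deleted edges (12,4,hold); added nodes 19; added edges (19,0,hold); result: nodes: 0:s, 2:s, 3:s, 4:s, 5:q1, 7:q2, 10:dot, 16:dot, 17:dot, 18:dot, 19:dot edges: (0,7,i); (4,5,i); (4,7,i); (5,0,o); (10,2,hold); (16,2,hold); (17,3,hold); (18,0,hold); (19,0,hold)
final:
nodes: 0:s, 2:s, 3:s, 4:s, 5:q1, 7:q2, 10:dot, 16:dot, 17:dot, 18:dot, 19:dot
edges: (0,7,i); (4,5,i); (4,7,i); (5,0,o); (10,2,hold); (16,2,hold); (17,3,hold); (18,0,hold); (19,0,hold)


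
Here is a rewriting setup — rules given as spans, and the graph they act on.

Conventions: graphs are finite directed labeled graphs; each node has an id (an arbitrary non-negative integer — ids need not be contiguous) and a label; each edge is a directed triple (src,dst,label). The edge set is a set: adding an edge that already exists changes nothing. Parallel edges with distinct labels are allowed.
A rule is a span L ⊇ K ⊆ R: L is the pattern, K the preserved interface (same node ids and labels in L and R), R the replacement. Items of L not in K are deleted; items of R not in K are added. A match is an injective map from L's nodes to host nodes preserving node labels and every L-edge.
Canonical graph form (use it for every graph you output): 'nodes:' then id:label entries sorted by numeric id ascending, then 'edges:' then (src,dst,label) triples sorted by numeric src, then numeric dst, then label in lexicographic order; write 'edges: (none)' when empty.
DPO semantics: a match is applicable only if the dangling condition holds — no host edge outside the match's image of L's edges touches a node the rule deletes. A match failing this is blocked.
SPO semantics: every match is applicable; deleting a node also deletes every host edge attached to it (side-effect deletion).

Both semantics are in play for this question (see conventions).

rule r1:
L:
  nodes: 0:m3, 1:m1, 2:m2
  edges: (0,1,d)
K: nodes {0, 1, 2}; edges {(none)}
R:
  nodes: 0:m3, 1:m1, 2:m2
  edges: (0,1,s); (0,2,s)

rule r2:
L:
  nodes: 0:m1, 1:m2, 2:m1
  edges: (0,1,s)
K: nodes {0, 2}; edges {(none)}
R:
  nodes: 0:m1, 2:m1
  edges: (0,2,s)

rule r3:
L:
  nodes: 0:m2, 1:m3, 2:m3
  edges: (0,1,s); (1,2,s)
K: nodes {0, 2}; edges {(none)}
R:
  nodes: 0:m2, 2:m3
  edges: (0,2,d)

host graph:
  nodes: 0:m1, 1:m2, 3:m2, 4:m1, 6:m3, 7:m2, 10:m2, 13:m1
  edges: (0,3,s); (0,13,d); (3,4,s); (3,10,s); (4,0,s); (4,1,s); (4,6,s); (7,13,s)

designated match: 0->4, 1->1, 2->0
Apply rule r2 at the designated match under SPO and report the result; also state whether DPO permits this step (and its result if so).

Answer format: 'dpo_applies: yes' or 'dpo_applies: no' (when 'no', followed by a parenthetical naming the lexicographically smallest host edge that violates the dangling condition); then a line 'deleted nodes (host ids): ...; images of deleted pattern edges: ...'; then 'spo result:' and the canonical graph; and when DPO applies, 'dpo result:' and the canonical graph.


dpo_applies: yes
deleted nodes (host ids): 1; images of deleted pattern edges: (4,1,s)
spo result:
nodes: 0:m1, 3:m2, 4:m1, 6:m3, 7:m2, 10:m2, 13:m1
edges: (0,3,s); (0,13,d); (3,4,s); (3,10,s); (4,0,s); (4,6,s); (7,13,s)
dpo result:
nodes: 0:m1, 3:m2, 4:m1, 6:m3, 7:m2, 10:m2, 13:m1
edges: (0,3,s); (0,13,d); (3,4,s); (3,10,s); (4,0,s); (4,6,s); (7,13,s)


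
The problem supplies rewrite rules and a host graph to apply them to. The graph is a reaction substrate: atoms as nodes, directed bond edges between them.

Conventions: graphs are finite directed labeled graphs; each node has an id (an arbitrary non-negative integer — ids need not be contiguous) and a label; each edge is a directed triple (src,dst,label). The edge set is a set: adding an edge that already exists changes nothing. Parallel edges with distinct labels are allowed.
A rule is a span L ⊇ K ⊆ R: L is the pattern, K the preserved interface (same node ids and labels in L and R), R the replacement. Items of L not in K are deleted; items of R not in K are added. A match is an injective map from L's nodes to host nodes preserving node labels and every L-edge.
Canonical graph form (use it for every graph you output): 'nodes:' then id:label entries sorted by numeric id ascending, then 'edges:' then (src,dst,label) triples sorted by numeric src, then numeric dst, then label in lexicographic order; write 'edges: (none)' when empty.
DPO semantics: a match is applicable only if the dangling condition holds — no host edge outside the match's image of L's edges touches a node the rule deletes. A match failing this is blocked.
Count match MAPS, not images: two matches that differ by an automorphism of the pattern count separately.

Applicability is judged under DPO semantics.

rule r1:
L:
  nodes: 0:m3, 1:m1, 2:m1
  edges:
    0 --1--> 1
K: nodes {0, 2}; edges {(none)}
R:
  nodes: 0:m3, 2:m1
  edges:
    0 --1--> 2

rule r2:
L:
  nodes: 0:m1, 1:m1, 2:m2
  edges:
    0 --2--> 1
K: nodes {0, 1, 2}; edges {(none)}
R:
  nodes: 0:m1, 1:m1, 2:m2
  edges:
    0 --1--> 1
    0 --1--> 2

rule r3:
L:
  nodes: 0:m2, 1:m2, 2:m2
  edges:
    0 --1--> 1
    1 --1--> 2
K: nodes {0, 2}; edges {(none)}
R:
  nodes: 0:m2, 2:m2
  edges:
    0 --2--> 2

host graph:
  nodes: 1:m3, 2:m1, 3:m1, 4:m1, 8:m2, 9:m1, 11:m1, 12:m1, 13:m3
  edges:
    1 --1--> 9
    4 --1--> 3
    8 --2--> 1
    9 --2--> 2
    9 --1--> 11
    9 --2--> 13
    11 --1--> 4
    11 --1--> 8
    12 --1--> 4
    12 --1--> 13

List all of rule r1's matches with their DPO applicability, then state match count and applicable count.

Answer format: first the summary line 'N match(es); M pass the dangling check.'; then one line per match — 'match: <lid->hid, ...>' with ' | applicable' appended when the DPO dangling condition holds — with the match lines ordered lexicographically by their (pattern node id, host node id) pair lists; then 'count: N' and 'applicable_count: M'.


5 match(es); 0 pass the dangling check.
match: 0->1, 1->9, 2->2
match: 0->1, 1->9, 2->3
match: 0->1, 1->9, 2->4
match: 0->1, 1->9, 2->11
match: 0->1, 1->9, 2->12
count: 5
applicable_count: 0


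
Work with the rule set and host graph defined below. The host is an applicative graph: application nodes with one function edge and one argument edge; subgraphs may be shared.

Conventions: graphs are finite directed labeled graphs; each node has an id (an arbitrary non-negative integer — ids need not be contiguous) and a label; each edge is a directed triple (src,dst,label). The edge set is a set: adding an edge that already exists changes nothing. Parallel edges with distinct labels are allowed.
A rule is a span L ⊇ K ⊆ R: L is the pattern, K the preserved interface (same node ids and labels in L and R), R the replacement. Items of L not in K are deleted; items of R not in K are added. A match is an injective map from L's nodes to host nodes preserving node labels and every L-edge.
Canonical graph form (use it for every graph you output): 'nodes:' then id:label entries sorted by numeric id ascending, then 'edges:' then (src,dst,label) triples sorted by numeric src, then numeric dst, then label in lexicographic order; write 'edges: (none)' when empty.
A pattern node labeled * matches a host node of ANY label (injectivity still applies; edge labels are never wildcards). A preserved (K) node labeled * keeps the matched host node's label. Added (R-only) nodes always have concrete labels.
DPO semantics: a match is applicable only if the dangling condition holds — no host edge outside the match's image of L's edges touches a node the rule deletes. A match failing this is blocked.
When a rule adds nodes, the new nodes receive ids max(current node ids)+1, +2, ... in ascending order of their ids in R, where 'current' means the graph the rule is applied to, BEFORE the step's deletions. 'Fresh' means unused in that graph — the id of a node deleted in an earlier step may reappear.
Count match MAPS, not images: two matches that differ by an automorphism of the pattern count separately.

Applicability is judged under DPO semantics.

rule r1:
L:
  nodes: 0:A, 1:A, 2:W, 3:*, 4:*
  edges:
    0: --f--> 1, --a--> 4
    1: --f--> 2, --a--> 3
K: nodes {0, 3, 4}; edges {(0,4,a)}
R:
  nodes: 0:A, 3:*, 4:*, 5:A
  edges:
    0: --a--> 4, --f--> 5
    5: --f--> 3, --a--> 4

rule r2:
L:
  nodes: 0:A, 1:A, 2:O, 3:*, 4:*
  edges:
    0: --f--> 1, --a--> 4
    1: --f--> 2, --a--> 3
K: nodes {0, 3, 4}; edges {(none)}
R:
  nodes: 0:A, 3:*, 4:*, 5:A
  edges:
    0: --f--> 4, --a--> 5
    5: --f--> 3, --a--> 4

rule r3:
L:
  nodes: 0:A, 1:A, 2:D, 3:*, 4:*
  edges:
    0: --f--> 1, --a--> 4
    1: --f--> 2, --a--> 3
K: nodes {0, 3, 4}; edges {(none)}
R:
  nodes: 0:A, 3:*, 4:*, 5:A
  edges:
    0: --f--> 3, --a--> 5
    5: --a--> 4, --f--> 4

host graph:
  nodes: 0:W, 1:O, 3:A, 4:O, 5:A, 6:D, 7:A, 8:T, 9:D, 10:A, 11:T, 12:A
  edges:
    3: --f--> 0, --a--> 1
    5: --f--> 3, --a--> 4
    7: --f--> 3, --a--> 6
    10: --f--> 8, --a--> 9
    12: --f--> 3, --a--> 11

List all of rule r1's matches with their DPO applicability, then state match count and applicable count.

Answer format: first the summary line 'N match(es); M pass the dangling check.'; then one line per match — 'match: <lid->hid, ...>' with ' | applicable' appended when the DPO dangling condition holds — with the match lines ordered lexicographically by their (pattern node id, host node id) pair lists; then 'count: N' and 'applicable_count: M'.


3 match(es); 0 pass the dangling check.
match: 0->5, 1->3, 2->0, 3->1, 4->4
match: 0->7, 1->3, 2->0, 3->1, 4->6
match: 0->12, 1->3, 2->0, 3->1, 4->11
count: 3
applicable_count: 0


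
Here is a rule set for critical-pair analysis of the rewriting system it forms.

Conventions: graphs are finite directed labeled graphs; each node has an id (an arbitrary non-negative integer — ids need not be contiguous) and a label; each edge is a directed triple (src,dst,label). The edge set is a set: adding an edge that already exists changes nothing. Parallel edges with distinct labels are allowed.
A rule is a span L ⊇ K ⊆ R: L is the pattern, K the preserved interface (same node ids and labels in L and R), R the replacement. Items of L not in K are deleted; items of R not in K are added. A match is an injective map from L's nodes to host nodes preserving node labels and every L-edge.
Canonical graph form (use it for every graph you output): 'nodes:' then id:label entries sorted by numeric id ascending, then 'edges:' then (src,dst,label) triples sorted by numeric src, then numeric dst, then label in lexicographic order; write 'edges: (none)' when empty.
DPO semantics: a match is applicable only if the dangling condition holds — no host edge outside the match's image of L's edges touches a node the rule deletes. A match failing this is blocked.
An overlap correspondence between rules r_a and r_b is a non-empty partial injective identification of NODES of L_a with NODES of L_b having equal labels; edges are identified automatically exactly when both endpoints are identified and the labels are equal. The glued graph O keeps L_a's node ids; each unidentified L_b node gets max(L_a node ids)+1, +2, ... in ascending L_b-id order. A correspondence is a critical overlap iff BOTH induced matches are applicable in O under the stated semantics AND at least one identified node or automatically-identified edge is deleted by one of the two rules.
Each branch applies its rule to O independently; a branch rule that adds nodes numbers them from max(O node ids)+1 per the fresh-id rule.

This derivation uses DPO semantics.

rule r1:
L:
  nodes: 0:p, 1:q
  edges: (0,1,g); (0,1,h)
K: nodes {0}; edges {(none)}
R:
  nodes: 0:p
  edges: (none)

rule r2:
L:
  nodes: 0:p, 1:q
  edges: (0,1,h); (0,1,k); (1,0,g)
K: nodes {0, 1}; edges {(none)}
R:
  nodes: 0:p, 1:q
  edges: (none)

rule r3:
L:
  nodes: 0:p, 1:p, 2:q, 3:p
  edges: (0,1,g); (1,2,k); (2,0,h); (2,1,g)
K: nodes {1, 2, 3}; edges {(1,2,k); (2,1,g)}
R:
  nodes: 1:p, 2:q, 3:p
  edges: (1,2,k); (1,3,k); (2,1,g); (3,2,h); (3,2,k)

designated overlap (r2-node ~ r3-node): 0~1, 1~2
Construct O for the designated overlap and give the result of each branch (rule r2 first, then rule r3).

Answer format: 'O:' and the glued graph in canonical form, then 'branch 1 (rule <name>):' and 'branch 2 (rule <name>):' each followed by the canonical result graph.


O:
nodes: 0:p, 1:q, 2:p, 3:p
edges: (0,1,h); (0,1,k); (1,0,g); (1,2,h); (2,0,g)
branch 1 (rule r2):
nodes: 0:p, 1:q, 2:p, 3:p
edges: (1,2,h); (2,0,g)
branch 2 (rule r3):
nodes: 0:p, 1:q, 3:p
edges: (0,1,h); (0,1,k); (0,3,k); (1,0,g); (3,1,h); (3,1,k)


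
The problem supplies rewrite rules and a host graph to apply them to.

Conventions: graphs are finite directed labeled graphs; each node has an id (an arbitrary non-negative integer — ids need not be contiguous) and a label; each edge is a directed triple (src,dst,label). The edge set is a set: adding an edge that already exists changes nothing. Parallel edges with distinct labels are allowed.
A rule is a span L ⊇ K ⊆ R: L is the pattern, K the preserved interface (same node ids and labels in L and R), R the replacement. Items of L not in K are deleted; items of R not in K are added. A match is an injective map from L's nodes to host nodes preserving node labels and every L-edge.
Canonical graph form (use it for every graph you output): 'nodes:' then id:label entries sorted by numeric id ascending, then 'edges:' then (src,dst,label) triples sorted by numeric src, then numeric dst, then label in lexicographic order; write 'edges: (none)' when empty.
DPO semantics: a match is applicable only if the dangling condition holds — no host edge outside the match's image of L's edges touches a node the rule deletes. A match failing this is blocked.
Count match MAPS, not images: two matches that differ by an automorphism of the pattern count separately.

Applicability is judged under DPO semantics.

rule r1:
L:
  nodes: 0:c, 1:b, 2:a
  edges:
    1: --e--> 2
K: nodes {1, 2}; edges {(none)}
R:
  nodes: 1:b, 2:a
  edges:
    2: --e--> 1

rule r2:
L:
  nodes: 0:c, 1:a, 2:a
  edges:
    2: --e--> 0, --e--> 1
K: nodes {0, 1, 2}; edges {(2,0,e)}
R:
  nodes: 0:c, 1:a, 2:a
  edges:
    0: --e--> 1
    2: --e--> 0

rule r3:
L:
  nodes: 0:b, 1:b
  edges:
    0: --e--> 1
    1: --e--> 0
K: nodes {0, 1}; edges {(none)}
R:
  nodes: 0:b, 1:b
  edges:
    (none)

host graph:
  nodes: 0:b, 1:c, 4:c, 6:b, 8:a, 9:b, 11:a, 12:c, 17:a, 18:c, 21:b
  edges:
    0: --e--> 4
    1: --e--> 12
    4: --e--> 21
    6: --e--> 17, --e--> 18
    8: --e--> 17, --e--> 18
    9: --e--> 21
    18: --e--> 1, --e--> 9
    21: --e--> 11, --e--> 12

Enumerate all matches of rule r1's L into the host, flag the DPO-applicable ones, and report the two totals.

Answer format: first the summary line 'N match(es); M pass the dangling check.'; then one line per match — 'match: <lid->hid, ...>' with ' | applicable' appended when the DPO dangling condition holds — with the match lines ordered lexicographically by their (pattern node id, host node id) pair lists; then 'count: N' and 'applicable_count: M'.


8 match(es); 0 pass the dangling check.
match: 0->1, 1->6, 2->17
match: 0->1, 1->21, 2->11
match: 0->4, 1->6, 2->17
match: 0->4, 1->21, 2->11
match: 0->12, 1->6, 2->17
match: 0->12, 1->21, 2->11
match: 0->18, 1->6, 2->17
match: 0->18, 1->21, 2->11
count: 8
applicable_count: 0


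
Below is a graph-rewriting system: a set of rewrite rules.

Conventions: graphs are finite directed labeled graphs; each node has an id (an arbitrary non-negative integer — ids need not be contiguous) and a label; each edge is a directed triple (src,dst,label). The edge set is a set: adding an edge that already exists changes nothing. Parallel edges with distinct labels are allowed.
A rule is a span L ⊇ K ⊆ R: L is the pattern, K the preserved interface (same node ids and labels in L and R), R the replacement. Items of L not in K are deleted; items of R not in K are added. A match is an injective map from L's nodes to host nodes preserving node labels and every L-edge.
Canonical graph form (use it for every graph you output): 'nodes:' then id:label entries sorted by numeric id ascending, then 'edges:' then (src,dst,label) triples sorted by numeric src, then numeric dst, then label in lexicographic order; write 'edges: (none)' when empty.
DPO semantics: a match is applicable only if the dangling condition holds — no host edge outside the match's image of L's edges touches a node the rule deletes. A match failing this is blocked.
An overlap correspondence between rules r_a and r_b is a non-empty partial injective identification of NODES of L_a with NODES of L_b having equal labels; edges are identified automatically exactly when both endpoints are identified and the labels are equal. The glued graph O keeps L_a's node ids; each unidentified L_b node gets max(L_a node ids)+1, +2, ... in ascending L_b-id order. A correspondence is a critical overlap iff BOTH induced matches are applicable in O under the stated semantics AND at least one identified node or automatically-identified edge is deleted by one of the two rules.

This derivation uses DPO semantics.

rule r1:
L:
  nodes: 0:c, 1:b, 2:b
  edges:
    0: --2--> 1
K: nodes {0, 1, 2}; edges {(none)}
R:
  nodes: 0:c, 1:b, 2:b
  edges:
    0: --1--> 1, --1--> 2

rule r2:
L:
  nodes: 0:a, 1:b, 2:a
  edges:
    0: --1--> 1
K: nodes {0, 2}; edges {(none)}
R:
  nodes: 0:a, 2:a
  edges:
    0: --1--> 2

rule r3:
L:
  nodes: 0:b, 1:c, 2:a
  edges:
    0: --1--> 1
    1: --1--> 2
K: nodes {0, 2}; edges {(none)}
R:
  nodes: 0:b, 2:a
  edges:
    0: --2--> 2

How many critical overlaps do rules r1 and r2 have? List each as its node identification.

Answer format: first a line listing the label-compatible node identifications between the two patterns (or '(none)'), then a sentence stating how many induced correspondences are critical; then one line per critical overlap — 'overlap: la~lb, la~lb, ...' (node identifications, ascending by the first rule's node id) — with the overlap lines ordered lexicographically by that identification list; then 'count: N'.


label-compatible node identifications between L(r1) and L(r2): 1~1, 2~1
1 of the induced correspondences is a critical overlap of r1 and r2.
overlap: 2~1
count: 1
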